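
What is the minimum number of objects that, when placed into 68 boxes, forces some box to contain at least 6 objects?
n = (6 − 1)·68 + 1 = 341

By the generalised pigeonhole principle, to guarantee some box contains ≥ r objects we need more than (r − 1) · k objects total. Threshold: n = (r − 1) · k + 1. With r = 6 and k = 68: n = 5 · 68 + 1 = 340 + 1 = 341. For n = 340 = 5 · 68, we can put exactly 5 objects in every box, avoiding 6 in any single one — so 341 is tight.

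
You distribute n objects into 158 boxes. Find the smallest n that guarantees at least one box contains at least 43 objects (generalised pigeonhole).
n = (43 − 1)·158 + 1 = 6637

By the generalised pigeonhole principle, to guarantee some box contains ≥ r objects we need more than (r − 1) · k objects total. Threshold: n = (r − 1) · k + 1. With r = 43 and k = 158: n = 42 · 158 + 1 = 6636 + 1 = 6637. For n = 6636 = 42 · 158, we can put exactly 42 objects in every box, avoiding 43 in any single one — so 6637 is tight.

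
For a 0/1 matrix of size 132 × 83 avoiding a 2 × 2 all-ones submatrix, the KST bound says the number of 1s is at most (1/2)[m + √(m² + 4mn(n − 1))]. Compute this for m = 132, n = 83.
z(132, 83; 2, 2) ≤ (1/2)[132 + √(132² + 4·132·83·82)] = (1/2)[132 + √3610992] = 1016.1305

Kővári–Sós–Turán: let r_1, ..., r_132 be the row sums and z = Σ r_i the total number of 1s. Each pair of columns can share at most one row with both entries 1 (else a 2×2 all-ones block appears), so Σ_i C(r_i, 2) ≤ C(83, 2) = 3403. By convexity Σ_i C(r_i, 2) ≥ 132·C(z/132, 2) = z(z − 132)/(2·132), giving z² − 132z − 132·83·82 ≤ 0 and hence z ≤ (1/2)[132 + √(17424 + 4·898392)] = (1/2)[132 + √3610992] ≈ (1/2)(132 + 1900.261) = 1016.1305.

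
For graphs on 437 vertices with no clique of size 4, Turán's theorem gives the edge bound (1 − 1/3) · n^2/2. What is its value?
Turán density bound = (2/3) · 437^2/2 = 190969/3 ≈ 63656.3333

Turán's theorem: ex(n, K_{r+1}) is achieved by the complete r-partite Turán graph T(n, r) with parts as balanced as possible, and is at most (1 − 1/r) · n^2/2. For r = 3, n = 437: the density bound is (2/3) · 190969/2 = 190969/3 ≈ 63656.3333. The integer-valued extremum is e(T(437, 3)) = 63656, which is strictly less than the density bound 190969/3 since 3 ∤ 437 (the parts of T(437, 3) cannot all be equal).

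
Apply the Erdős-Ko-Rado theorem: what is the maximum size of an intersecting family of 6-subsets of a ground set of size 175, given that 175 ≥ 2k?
max |F| = C(174, 5) = 1254260034

The Erdős-Ko-Rado theorem states: for n ≥ 2k, an intersecting family of k-subsets of an n-element set has size at most C(n − 1, k − 1), with equality for 'star' families {A ⊆ [n] : |A| = k, i ∈ A} (fix an element i). For n = 175, k = 6: C(174, 5) = 1254260034.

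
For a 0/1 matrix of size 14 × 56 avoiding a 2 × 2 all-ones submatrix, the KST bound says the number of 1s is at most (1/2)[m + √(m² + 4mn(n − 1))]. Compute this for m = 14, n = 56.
z(14, 56; 2, 2) ≤ (1/2)[14 + √(14² + 4·14·56·55)] = (1/2)[14 + √172676] = 214.7715

Kővári–Sós–Turán: let r_1, ..., r_14 be the row sums and z = Σ r_i the total number of 1s. Each pair of columns can share at most one row with both entries 1 (else a 2×2 all-ones block appears), so Σ_i C(r_i, 2) ≤ C(56, 2) = 1540. By convexity Σ_i C(r_i, 2) ≥ 14·C(z/14, 2) = z(z − 14)/(2·14), giving z² − 14z − 14·56·55 ≤ 0 and hence z ≤ (1/2)[14 + √(196 + 4·43120)] = (1/2)[14 + √172676] ≈ (1/2)(14 + 415.543) = 214.7715.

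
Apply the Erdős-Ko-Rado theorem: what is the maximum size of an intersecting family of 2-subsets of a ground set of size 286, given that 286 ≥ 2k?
max |F| = C(285, 1) = 285

Erdős-Ko-Rado (1961): when n ≥ 2k, max |F| = C(n−1, k−1). The bound is attained by the star {A : i ∈ A} for any fixed i ∈ [n]. Here C(286−1, 2−1) = C(285, 1) = 285.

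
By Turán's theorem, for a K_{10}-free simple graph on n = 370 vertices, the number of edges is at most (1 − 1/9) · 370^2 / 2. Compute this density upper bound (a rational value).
Turán density bound = (8/9) · 370^2/2 = 547600/9 ≈ 60844.4444

Turán's theorem: ex(n, K_{r+1}) is achieved by the complete r-partite Turán graph T(n, r) with parts as balanced as possible, and is at most (1 − 1/r) · n^2/2. For r = 9, n = 370: the density bound is (8/9) · 136900/2 = 547600/9 ≈ 60844.4444. The integer-valued extremum is e(T(370, 9)) = 60844, which is strictly less than the density bound 547600/9 since 9 ∤ 370 (the parts of T(370, 9) cannot all be equal).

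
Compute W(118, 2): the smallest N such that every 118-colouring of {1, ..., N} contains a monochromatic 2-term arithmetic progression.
W(118, 2) = 118 + 1 = 119

A 2-term AP is any pair of integers, so a monochromatic 2-AP exists iff some colour is used at least twice. With 118 colours, the colouring i ↦ i on {1, ..., 118} uses each colour once, avoiding any monochromatic pair, so W(118, 2) > 118. For {1, ..., 119}, pigeonhole forces two integers of the same colour, which form a monochromatic 2-AP. Hence W(118, 2) = 119.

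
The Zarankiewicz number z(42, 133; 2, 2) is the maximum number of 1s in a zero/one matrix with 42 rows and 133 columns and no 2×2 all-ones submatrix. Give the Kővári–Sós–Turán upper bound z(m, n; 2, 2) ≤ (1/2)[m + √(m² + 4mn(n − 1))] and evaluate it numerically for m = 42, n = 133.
z(42, 133; 2, 2) ≤ (1/2)[42 + √(42² + 4·42·133·132)] = (1/2)[42 + √2951172] = 879.9488

Kővári–Sós–Turán: let r_1, ..., r_42 be the row sums and z = Σ r_i the total number of 1s. Each pair of columns can share at most one row with both entries 1 (else a 2×2 all-ones block appears), so Σ_i C(r_i, 2) ≤ C(133, 2) = 8778. By convexity Σ_i C(r_i, 2) ≥ 42·C(z/42, 2) = z(z − 42)/(2·42), giving z² − 42z − 42·133·132 ≤ 0 and hence z ≤ (1/2)[42 + √(1764 + 4·737352)] = (1/2)[42 + √2951172] ≈ (1/2)(42 + 1717.8976) = 879.9488.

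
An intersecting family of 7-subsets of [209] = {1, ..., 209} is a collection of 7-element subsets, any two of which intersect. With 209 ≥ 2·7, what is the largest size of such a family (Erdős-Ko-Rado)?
max |F| = C(208, 6) = 104579959848

Erdős-Ko-Rado (1961): when n ≥ 2k, max |F| = C(n−1, k−1). The bound is attained by the star {A : i ∈ A} for any fixed i ∈ [n]. Here C(209−1, 7−1) = C(208, 6) = 104579959848.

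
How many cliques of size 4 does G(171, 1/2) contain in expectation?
E[# K_4] = C(171, 4) · (1/2)^C(4, 2) = 34389810 / 2^6 = 17194905/32 = 537340.78125

For each 4-subset S of vertices (there are C(171, 4) = 34389810 such S), let X_S = 1 if S induces a K_4 (all C(4, 2) = 6 edges present). Then P(X_S = 1) = (1/2)^6 = 1/64. By linearity of expectation, E[# K_4] = C(171, 4) · (1/2)^6 = 34389810 / 64 = 17194905/32 = 537340.78125.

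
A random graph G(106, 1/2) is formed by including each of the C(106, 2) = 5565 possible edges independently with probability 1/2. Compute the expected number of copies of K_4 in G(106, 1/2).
E[# K_4] = C(106, 4) · (1/2)^C(4, 2) = 4967690 / 2^6 = 2483845/32 = 77620.15625

For each 4-subset S of vertices (there are C(106, 4) = 4967690 such S), let X_S = 1 if S induces a K_4 (all C(4, 2) = 6 edges present). Then P(X_S = 1) = (1/2)^6 = 1/64. By linearity of expectation, E[# K_4] = C(106, 4) · (1/2)^6 = 4967690 / 64 = 2483845/32 = 77620.15625.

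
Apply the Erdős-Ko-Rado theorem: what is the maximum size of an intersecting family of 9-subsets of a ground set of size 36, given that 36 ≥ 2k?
max |F| = C(35, 8) = 23535820

Erdős-Ko-Rado (1961): when n ≥ 2k, max |F| = C(n−1, k−1). The bound is attained by the star {A : i ∈ A} for any fixed i ∈ [n]. Here C(36−1, 9−1) = C(35, 8) = 23535820.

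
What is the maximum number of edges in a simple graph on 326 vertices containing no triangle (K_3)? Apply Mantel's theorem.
ex(326, K_3) = ⌊326^2/4⌋ = 26569

Mantel (1907): a triangle-free graph on n vertices has at most ⌊n^2/4⌋ edges, with equality for the complete bipartite graph K_{⌊n/2⌋, ⌈n/2⌉}. For n = 326: ⌊326^2/4⌋ = ⌊106276/4⌋ = 26569. The extremal graph is K_{163, 163}, which has 163·163 = 26569 edges.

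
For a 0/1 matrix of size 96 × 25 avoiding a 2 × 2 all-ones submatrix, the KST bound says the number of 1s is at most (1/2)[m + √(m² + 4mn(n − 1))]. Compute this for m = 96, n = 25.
z(96, 25; 2, 2) ≤ (1/2)[96 + √(96² + 4·96·25·24)] = (1/2)[96 + √239616] = 292.7529

Kővári–Sós–Turán: let r_1, ..., r_96 be the row sums and z = Σ r_i the total number of 1s. Each pair of columns can share at most one row with both entries 1 (else a 2×2 all-ones block appears), so Σ_i C(r_i, 2) ≤ C(25, 2) = 300. By convexity Σ_i C(r_i, 2) ≥ 96·C(z/96, 2) = z(z − 96)/(2·96), giving z² − 96z − 96·25·24 ≤ 0 and hence z ≤ (1/2)[96 + √(9216 + 4·57600)] = (1/2)[96 + √239616] ≈ (1/2)(96 + 489.5059) = 292.7529.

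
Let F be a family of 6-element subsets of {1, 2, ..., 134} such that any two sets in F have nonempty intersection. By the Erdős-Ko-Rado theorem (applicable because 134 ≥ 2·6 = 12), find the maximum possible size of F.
max |F| = C(133, 5) = 321402081

Erdős-Ko-Rado (1961): when n ≥ 2k, max |F| = C(n−1, k−1). The bound is attained by the star {A : i ∈ A} for any fixed i ∈ [n]. Here C(134−1, 6−1) = C(133, 5) = 321402081.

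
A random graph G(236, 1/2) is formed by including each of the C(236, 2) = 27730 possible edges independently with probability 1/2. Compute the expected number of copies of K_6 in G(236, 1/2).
E[# K_6] = C(236, 6) · (1/2)^C(6, 2) = 225070777932 / 2^15 = 56267694483/8192 ≈ 6868615.049194

For each 6-subset S of vertices (there are C(236, 6) = 225070777932 such S), let X_S = 1 if S induces a K_6 (all C(6, 2) = 15 edges present). Then P(X_S = 1) = (1/2)^15 = 1/32768. By linearity of expectation, E[# K_6] = C(236, 6) · (1/2)^15 = 225070777932 / 32768 = 56267694483/8192 ≈ 6868615.049194.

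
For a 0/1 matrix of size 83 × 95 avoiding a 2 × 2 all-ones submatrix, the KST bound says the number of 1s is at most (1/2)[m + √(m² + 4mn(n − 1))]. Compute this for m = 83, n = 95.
z(83, 95; 2, 2) ≤ (1/2)[83 + √(83² + 4·83·95·94)] = (1/2)[83 + √2971649] = 903.4236

Kővári–Sós–Turán: let r_1, ..., r_83 be the row sums and z = Σ r_i the total number of 1s. Each pair of columns can share at most one row with both entries 1 (else a 2×2 all-ones block appears), so Σ_i C(r_i, 2) ≤ C(95, 2) = 4465. By convexity Σ_i C(r_i, 2) ≥ 83·C(z/83, 2) = z(z − 83)/(2·83), giving z² − 83z − 83·95·94 ≤ 0 and hence z ≤ (1/2)[83 + √(6889 + 4·741190)] = (1/2)[83 + √2971649] ≈ (1/2)(83 + 1723.8472) = 903.4236.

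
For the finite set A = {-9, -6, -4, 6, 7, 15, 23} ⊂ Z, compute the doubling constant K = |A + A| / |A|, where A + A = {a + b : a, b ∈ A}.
K = |A + A| / |A| = 26/7

Enumerate A + A = {a + b : a, b ∈ A}. With |A| = 7, there are |A|^2 = 49 ordered sum pairs; collecting distinct values, A + A = {-18, -15, -13, -12, -10, -8, -3, -2, 0, 1, 2, 3, 6, 9, 11, 12, 13, 14, 17, 19, 21, 22, 29, 30, 38, 46}, so |A + A| = 26. Thus K = 26/7. For comparison, the minimum possible |A + A| over all 7-element sets is 2·7 − 1 = 13 (so min K = 13/7), attained only by arithmetic progressions.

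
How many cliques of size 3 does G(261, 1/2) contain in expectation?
E[# K_3] = C(261, 3) · (1/2)^C(3, 2) = 2929290 / 2^3 = 1464645/4 = 366161.25

For each 3-subset S of vertices (there are C(261, 3) = 2929290 such S), let X_S = 1 if S induces a K_3 (all C(3, 2) = 3 edges present). Then P(X_S = 1) = (1/2)^3 = 1/8. By linearity of expectation, E[# K_3] = C(261, 3) · (1/2)^3 = 2929290 / 8 = 1464645/4 = 366161.25.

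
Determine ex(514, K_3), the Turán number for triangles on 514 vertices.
ex(514, K_3) = ⌊514^2/4⌋ = 66049

Mantel (1907): a triangle-free graph on n vertices has at most ⌊n^2/4⌋ edges, with equality for the complete bipartite graph K_{⌊n/2⌋, ⌈n/2⌉}. For n = 514: ⌊514^2/4⌋ = ⌊264196/4⌋ = 66049. The extremal graph is K_{257, 257}, which has 257·257 = 66049 edges.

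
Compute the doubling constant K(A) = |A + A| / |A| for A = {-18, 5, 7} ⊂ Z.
K = |A + A| / |A| = 6/3 = 2

Enumerate A + A = {a + b : a, b ∈ A}. With |A| = 3, there are |A|^2 = 9 ordered sum pairs; collecting distinct values, A + A = {-36, -13, -11, 10, 12, 14}, so |A + A| = 6. Thus K = 6/3 = 2. For comparison, the minimum possible |A + A| over all 3-element sets is 2·3 − 1 = 5 (so min K = 5/3), attained only by arithmetic progressions.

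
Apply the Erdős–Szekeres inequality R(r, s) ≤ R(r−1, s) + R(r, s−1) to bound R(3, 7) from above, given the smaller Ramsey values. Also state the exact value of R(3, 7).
R(3, 7) ≤ R(2, 7) + R(3, 6) = 7 + 18 = 25; exact value R(3, 7) = 23.

The Erdős–Szekeres recurrence R(r, s) ≤ R(r−1, s) + R(r, s−1) applied to (r, s) = (3, 7) gives
  R(3, 7) ≤ R(2, 7) + R(3, 6) = 7 + 18 = 25.
(Recall R(2, k) = k and R is symmetric.) The recurrence is not tight here (it gives 25, but the exact value is R(3, 7) = 23); the tight upper bound requires a sharper argument than the simple recurrence, combined with a lower-bound construction on K_{22}.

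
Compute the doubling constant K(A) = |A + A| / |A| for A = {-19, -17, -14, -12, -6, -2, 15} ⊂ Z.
K = |A + A| / |A| = 26/7

Enumerate A + A = {a + b : a, b ∈ A}. With |A| = 7, there are |A|^2 = 49 ordered sum pairs; collecting distinct values, A + A = {-38, -36, -34, -33, -31, -29, -28, -26, -25, -24, -23, -21, -20, -19, -18, -16, -14, -12, -8, -4, -2, 1, 3, 9, 13, 30}, so |A + A| = 26. Thus K = 26/7. For comparison, the minimum possible |A + A| over all 7-element sets is 2·7 − 1 = 13 (so min K = 13/7), attained only by arithmetic progressions.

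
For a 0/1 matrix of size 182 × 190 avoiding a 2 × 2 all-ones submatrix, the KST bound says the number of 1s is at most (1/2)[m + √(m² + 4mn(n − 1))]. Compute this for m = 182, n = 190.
z(182, 190; 2, 2) ≤ (1/2)[182 + √(182² + 4·182·190·189)] = (1/2)[182 + √26175604] = 2649.105

Kővári–Sós–Turán: let r_1, ..., r_182 be the row sums and z = Σ r_i the total number of 1s. Each pair of columns can share at most one row with both entries 1 (else a 2×2 all-ones block appears), so Σ_i C(r_i, 2) ≤ C(190, 2) = 17955. By convexity Σ_i C(r_i, 2) ≥ 182·C(z/182, 2) = z(z − 182)/(2·182), giving z² − 182z − 182·190·189 ≤ 0 and hence z ≤ (1/2)[182 + √(33124 + 4·6535620)] = (1/2)[182 + √26175604] ≈ (1/2)(182 + 5116.2099) = 2649.105.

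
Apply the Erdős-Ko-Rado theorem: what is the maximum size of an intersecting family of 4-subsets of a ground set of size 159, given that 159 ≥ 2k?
max |F| = C(158, 3) = 644956

Erdős-Ko-Rado (1961): when n ≥ 2k, max |F| = C(n−1, k−1). The bound is attained by the star {A : i ∈ A} for any fixed i ∈ [n]. Here C(159−1, 4−1) = C(158, 3) = 644956.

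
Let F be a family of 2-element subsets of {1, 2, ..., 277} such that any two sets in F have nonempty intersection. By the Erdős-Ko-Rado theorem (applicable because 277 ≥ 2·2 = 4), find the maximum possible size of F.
max |F| = C(276, 1) = 276

Erdős-Ko-Rado (1961): when n ≥ 2k, max |F| = C(n−1, k−1). The bound is attained by the star {A : i ∈ A} for any fixed i ∈ [n]. Here C(277−1, 2−1) = C(276, 1) = 276.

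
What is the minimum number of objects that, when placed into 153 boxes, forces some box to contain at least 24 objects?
n = (24 − 1)·153 + 1 = 3520

By the generalised pigeonhole principle, to guarantee some box contains ≥ r objects we need more than (r − 1) · k objects total. Threshold: n = (r − 1) · k + 1. With r = 24 and k = 153: n = 23 · 153 + 1 = 3519 + 1 = 3520. For n = 3519 = 23 · 153, we can put exactly 23 objects in every box, avoiding 24 in any single one — so 3520 is tight.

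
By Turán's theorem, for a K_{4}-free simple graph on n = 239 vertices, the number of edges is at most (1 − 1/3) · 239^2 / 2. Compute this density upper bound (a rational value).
Turán density bound = (2/3) · 239^2/2 = 57121/3 ≈ 19040.3333

Turán's theorem: ex(n, K_{r+1}) is achieved by the complete r-partite Turán graph T(n, r) with parts as balanced as possible, and is at most (1 − 1/r) · n^2/2. For r = 3, n = 239: the density bound is (2/3) · 57121/2 = 57121/3 ≈ 19040.3333. The integer-valued extremum is e(T(239, 3)) = 19040, which is strictly less than the density bound 57121/3 since 3 ∤ 239 (the parts of T(239, 3) cannot all be equal).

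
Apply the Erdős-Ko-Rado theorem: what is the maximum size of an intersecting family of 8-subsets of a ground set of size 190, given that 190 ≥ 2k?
max |F| = C(189, 7) = 1527510868092

Erdős-Ko-Rado (1961): when n ≥ 2k, max |F| = C(n−1, k−1). The bound is attained by the star {A : i ∈ A} for any fixed i ∈ [n]. Here C(190−1, 8−1) = C(189, 7) = 1527510868092.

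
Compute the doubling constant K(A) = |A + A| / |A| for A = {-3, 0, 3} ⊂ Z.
K = |A + A| / |A| = 5/3

Enumerate A + A = {a + b : a, b ∈ A}. With |A| = 3, there are |A|^2 = 9 ordered sum pairs; collecting distinct values, A + A = {-6, -3, 0, 3, 6}, so |A + A| = 5. Thus K = 5/3. Here |A + A| = 2|A| − 1 = 5, the minimum possible — so K = 5/3 is minimal, which holds iff A is an arithmetic progression.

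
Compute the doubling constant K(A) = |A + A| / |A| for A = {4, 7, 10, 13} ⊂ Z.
K = |A + A| / |A| = 7/4

Enumerate A + A = {a + b : a, b ∈ A}. With |A| = 4, there are |A|^2 = 16 ordered sum pairs; collecting distinct values, A + A = {8, 11, 14, 17, 20, 23, 26}, so |A + A| = 7. Thus K = 7/4. Here |A + A| = 2|A| − 1 = 7, the minimum possible — so K = 7/4 is minimal, which holds iff A is an arithmetic progression.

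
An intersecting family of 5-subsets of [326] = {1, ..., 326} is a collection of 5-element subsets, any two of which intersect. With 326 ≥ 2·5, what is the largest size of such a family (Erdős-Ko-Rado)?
max |F| = C(325, 4) = 456326325

The Erdős-Ko-Rado theorem states: for n ≥ 2k, an intersecting family of k-subsets of an n-element set has size at most C(n − 1, k − 1), with equality for 'star' families {A ⊆ [n] : |A| = k, i ∈ A} (fix an element i). For n = 326, k = 5: C(325, 4) = 456326325.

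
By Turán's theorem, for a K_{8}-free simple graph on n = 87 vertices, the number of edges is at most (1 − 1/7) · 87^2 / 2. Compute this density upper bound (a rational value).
Turán density bound = (6/7) · 87^2/2 = 22707/7 ≈ 3243.8571

Turán's theorem: ex(n, K_{r+1}) is achieved by the complete r-partite Turán graph T(n, r) with parts as balanced as possible, and is at most (1 − 1/r) · n^2/2. For r = 7, n = 87: the density bound is (6/7) · 7569/2 = 22707/7 ≈ 3243.8571. The integer-valued extremum is e(T(87, 7)) = 3243, which is strictly less than the density bound 22707/7 since 7 ∤ 87 (the parts of T(87, 7) cannot all be equal).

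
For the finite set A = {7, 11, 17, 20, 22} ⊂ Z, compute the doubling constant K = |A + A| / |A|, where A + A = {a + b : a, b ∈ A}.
K = |A + A| / |A| = 15/5 = 3

Enumerate A + A = {a + b : a, b ∈ A}. With |A| = 5, there are |A|^2 = 25 ordered sum pairs; collecting distinct values, A + A = {14, 18, 22, 24, 27, 28, 29, 31, 33, 34, 37, 39, 40, 42, 44}, so |A + A| = 15. Thus K = 15/5 = 3. For comparison, the minimum possible |A + A| over all 5-element sets is 2·5 − 1 = 9 (so min K = 9/5), attained only by arithmetic progressions.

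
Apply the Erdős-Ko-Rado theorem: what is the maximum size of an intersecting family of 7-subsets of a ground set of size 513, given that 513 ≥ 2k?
max |F| = C(512, 6) = 24295061050624

Erdős-Ko-Rado (1961): when n ≥ 2k, max |F| = C(n−1, k−1). The bound is attained by the star {A : i ∈ A} for any fixed i ∈ [n]. Here C(513−1, 7−1) = C(512, 6) = 24295061050624.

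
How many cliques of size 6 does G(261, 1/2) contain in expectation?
E[# K_6] = C(261, 6) · (1/2)^C(6, 2) = 414356272512 / 2^15 = 3237158379/256 ≈ 12645149.917969

For each 6-subset S of vertices (there are C(261, 6) = 414356272512 such S), let X_S = 1 if S induces a K_6 (all C(6, 2) = 15 edges present). Then P(X_S = 1) = (1/2)^15 = 1/32768. By linearity of expectation, E[# K_6] = C(261, 6) · (1/2)^15 = 414356272512 / 32768 = 3237158379/256 ≈ 12645149.917969.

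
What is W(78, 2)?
W(78, 2) = 78 + 1 = 79

A 2-term AP is any pair of integers, so a monochromatic 2-AP exists iff some colour is used at least twice. With 78 colours, the colouring i ↦ i on {1, ..., 78} uses each colour once, avoiding any monochromatic pair, so W(78, 2) > 78. For {1, ..., 79}, pigeonhole forces two integers of the same colour, which form a monochromatic 2-AP. Hence W(78, 2) = 79.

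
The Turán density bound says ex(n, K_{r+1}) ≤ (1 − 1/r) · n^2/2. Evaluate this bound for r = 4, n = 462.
Turán density bound = (3/4) · 462^2/2 = 160083/2 ≈ 80041.5

Turán's theorem: ex(n, K_{r+1}) is achieved by the complete r-partite Turán graph T(n, r) with parts as balanced as possible, and is at most (1 − 1/r) · n^2/2. For r = 4, n = 462: the density bound is (3/4) · 213444/2 = 160083/2 ≈ 80041.5. The integer-valued extremum is e(T(462, 4)) = 80041, which is strictly less than the density bound 160083/2 since 4 ∤ 462 (the parts of T(462, 4) cannot all be equal).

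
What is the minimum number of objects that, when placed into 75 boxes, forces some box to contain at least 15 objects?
n = (15 − 1)·75 + 1 = 1051

By the generalised pigeonhole principle, to guarantee some box contains ≥ r objects we need more than (r − 1) · k objects total. Threshold: n = (r − 1) · k + 1. With r = 15 and k = 75: n = 14 · 75 + 1 = 1050 + 1 = 1051. For n = 1050 = 14 · 75, we can put exactly 14 objects in every box, avoiding 15 in any single one — so 1051 is tight.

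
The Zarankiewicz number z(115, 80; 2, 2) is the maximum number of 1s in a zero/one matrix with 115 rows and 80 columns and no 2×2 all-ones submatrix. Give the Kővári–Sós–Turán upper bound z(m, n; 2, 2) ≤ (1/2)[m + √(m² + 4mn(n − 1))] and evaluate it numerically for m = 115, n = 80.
z(115, 80; 2, 2) ≤ (1/2)[115 + √(115² + 4·115·80·79)] = (1/2)[115 + √2920425] = 911.9626

Kővári–Sós–Turán: let r_1, ..., r_115 be the row sums and z = Σ r_i the total number of 1s. Each pair of columns can share at most one row with both entries 1 (else a 2×2 all-ones block appears), so Σ_i C(r_i, 2) ≤ C(80, 2) = 3160. By convexity Σ_i C(r_i, 2) ≥ 115·C(z/115, 2) = z(z − 115)/(2·115), giving z² − 115z − 115·80·79 ≤ 0 and hence z ≤ (1/2)[115 + √(13225 + 4·726800)] = (1/2)[115 + √2920425] ≈ (1/2)(115 + 1708.9251) = 911.9626.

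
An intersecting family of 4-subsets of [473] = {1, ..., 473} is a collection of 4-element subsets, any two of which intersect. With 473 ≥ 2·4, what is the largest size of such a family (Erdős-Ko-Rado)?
max |F| = C(472, 3) = 17414440

The Erdős-Ko-Rado theorem states: for n ≥ 2k, an intersecting family of k-subsets of an n-element set has size at most C(n − 1, k − 1), with equality for 'star' families {A ⊆ [n] : |A| = k, i ∈ A} (fix an element i). For n = 473, k = 4: C(472, 3) = 17414440.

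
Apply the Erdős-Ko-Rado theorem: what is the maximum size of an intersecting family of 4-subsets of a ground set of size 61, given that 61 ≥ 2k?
max |F| = C(60, 3) = 34220

The Erdős-Ko-Rado theorem states: for n ≥ 2k, an intersecting family of k-subsets of an n-element set has size at most C(n − 1, k − 1), with equality for 'star' families {A ⊆ [n] : |A| = k, i ∈ A} (fix an element i). For n = 61, k = 4: C(60, 3) = 34220.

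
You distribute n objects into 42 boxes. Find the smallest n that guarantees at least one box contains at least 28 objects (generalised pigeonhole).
n = (28 − 1)·42 + 1 = 1135

By the generalised pigeonhole principle, to guarantee some box contains ≥ r objects we need more than (r − 1) · k objects total. Threshold: n = (r − 1) · k + 1. With r = 28 and k = 42: n = 27 · 42 + 1 = 1134 + 1 = 1135. For n = 1134 = 27 · 42, we can put exactly 27 objects in every box, avoiding 28 in any single one — so 1135 is tight.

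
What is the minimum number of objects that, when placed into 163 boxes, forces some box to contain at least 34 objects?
n = (34 − 1)·163 + 1 = 5380

By the generalised pigeonhole principle, to guarantee some box contains ≥ r objects we need more than (r − 1) · k objects total. Threshold: n = (r − 1) · k + 1. With r = 34 and k = 163: n = 33 · 163 + 1 = 5379 + 1 = 5380. For n = 5379 = 33 · 163, we can put exactly 33 objects in every box, avoiding 34 in any single one — so 5380 is tight.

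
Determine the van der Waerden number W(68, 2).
W(68, 2) = 68 + 1 = 69

A 2-term AP is any pair of integers, so a monochromatic 2-AP exists iff some colour is used at least twice. With 68 colours, the colouring i ↦ i on {1, ..., 68} uses each colour once, avoiding any monochromatic pair, so W(68, 2) > 68. For {1, ..., 69}, pigeonhole forces two integers of the same colour, which form a monochromatic 2-AP. Hence W(68, 2) = 69.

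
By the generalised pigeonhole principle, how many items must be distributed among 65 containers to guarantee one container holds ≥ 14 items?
n = (14 − 1)·65 + 1 = 846

By the generalised pigeonhole principle, to guarantee some box contains ≥ r objects we need more than (r − 1) · k objects total. Threshold: n = (r − 1) · k + 1. With r = 14 and k = 65: n = 13 · 65 + 1 = 845 + 1 = 846. For n = 845 = 13 · 65, we can put exactly 13 objects in every box, avoiding 14 in any single one — so 846 is tight.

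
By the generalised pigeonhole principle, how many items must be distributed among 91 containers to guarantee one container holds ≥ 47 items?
n = (47 − 1)·91 + 1 = 4187

By the generalised pigeonhole principle, to guarantee some box contains ≥ r objects we need more than (r − 1) · k objects total. Threshold: n = (r − 1) · k + 1. With r = 47 and k = 91: n = 46 · 91 + 1 = 4186 + 1 = 4187. For n = 4186 = 46 · 91, we can put exactly 46 objects in every box, avoiding 47 in any single one — so 4187 is tight.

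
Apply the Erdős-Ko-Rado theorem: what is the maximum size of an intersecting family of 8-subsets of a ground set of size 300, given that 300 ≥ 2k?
max |F| = C(299, 7) = 39494993171634

The Erdős-Ko-Rado theorem states: for n ≥ 2k, an intersecting family of k-subsets of an n-element set has size at most C(n − 1, k − 1), with equality for 'star' families {A ⊆ [n] : |A| = k, i ∈ A} (fix an element i). For n = 300, k = 8: C(299, 7) = 39494993171634.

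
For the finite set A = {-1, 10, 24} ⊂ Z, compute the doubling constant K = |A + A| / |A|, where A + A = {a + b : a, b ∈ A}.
K = |A + A| / |A| = 6/3 = 2

Enumerate A + A = {a + b : a, b ∈ A}. With |A| = 3, there are |A|^2 = 9 ordered sum pairs; collecting distinct values, A + A = {-2, 9, 20, 23, 34, 48}, so |A + A| = 6. Thus K = 6/3 = 2. For comparison, the minimum possible |A + A| over all 3-element sets is 2·3 − 1 = 5 (so min K = 5/3), attained only by arithmetic progressions.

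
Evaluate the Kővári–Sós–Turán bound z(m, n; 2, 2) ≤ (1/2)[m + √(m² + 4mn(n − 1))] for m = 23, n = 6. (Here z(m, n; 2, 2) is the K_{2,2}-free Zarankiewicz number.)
z(23, 6; 2, 2) ≤ (1/2)[23 + √(23² + 4·23·6·5)] = (1/2)[23 + √3289] = 40.1749

Kővári–Sós–Turán: let r_1, ..., r_23 be the row sums and z = Σ r_i the total number of 1s. Each pair of columns can share at most one row with both entries 1 (else a 2×2 all-ones block appears), so Σ_i C(r_i, 2) ≤ C(6, 2) = 15. By convexity Σ_i C(r_i, 2) ≥ 23·C(z/23, 2) = z(z − 23)/(2·23), giving z² − 23z − 23·6·5 ≤ 0 and hence z ≤ (1/2)[23 + √(529 + 4·690)] = (1/2)[23 + √3289] ≈ (1/2)(23 + 57.3498) = 40.1749.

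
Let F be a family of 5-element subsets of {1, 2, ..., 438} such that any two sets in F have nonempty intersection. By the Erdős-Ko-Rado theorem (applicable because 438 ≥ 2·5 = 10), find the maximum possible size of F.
max |F| = C(437, 4) = 1498772345

The Erdős-Ko-Rado theorem states: for n ≥ 2k, an intersecting family of k-subsets of an n-element set has size at most C(n − 1, k − 1), with equality for 'star' families {A ⊆ [n] : |A| = k, i ∈ A} (fix an element i). For n = 438, k = 5: C(437, 4) = 1498772345.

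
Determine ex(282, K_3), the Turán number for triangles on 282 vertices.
ex(282, K_3) = ⌊282^2/4⌋ = 19881

Mantel (1907): a triangle-free graph on n vertices has at most ⌊n^2/4⌋ edges, with equality for the complete bipartite graph K_{⌊n/2⌋, ⌈n/2⌉}. For n = 282: ⌊282^2/4⌋ = ⌊79524/4⌋ = 19881. The extremal graph is K_{141, 141}, which has 141·141 = 19881 edges.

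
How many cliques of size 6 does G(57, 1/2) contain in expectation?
E[# K_6] = C(57, 6) · (1/2)^C(6, 2) = 36288252 / 2^15 = 9072063/8192 ≈ 1107.429565

For each 6-subset S of vertices (there are C(57, 6) = 36288252 such S), let X_S = 1 if S induces a K_6 (all C(6, 2) = 15 edges present). Then P(X_S = 1) = (1/2)^15 = 1/32768. By linearity of expectation, E[# K_6] = C(57, 6) · (1/2)^15 = 36288252 / 32768 = 9072063/8192 ≈ 1107.429565.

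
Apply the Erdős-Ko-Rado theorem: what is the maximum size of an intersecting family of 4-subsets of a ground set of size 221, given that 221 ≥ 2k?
max |F| = C(220, 3) = 1750540

The Erdős-Ko-Rado theorem states: for n ≥ 2k, an intersecting family of k-subsets of an n-element set has size at most C(n − 1, k − 1), with equality for 'star' families {A ⊆ [n] : |A| = k, i ∈ A} (fix an element i). For n = 221, k = 4: C(220, 3) = 1750540.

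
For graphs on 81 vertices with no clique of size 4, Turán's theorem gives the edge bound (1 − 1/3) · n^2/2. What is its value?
Turán density bound = (2/3) · 81^2/2 = 2187

Turán's theorem: ex(n, K_{r+1}) is achieved by the complete r-partite Turán graph T(n, r) with parts as balanced as possible, and is at most (1 − 1/r) · n^2/2. For r = 3, n = 81: the density bound is (2/3) · 6561/2 = 2187. Since 3 ∣ 81, the Turán graph T(81, 3) has parts of equal size 27, and its edge count e(T(81, 3)) = 2187 attains the density bound exactly.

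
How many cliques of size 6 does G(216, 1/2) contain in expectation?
E[# K_6] = C(216, 6) · (1/2)^C(6, 2) = 131513824548 / 2^15 = 32878456137/8192 ≈ 4013483.415161

For each 6-subset S of vertices (there are C(216, 6) = 131513824548 such S), let X_S = 1 if S induces a K_6 (all C(6, 2) = 15 edges present). Then P(X_S = 1) = (1/2)^15 = 1/32768. By linearity of expectation, E[# K_6] = C(216, 6) · (1/2)^15 = 131513824548 / 32768 = 32878456137/8192 ≈ 4013483.415161.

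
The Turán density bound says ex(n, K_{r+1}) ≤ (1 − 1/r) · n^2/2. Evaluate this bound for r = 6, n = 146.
Turán density bound = (5/6) · 146^2/2 = 26645/3 ≈ 8881.6667

Turán's theorem: ex(n, K_{r+1}) is achieved by the complete r-partite Turán graph T(n, r) with parts as balanced as possible, and is at most (1 − 1/r) · n^2/2. For r = 6, n = 146: the density bound is (5/6) · 21316/2 = 26645/3 ≈ 8881.6667. The integer-valued extremum is e(T(146, 6)) = 8881, which is strictly less than the density bound 26645/3 since 6 ∤ 146 (the parts of T(146, 6) cannot all be equal).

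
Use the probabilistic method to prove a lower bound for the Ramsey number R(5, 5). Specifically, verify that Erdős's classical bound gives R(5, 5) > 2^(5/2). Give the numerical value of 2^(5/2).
2^(5/2) = 5.6569; so R(5, 5) > 5.6569

Colour each edge of K_n uniformly at random with red/blue. The expected number of monochromatic K_5 is C(n, 5) · 2 · 2^(−C(5,2)). If C(n, 5) · 2^(1 − C(5,2)) < 1, then with positive probability no monochromatic K_5 exists, so R(5, 5) > n. The standard estimate C(n, 5) ≤ n^5/5! shows this inequality holds whenever n ≤ 2^(5/2) (since 5! · 2^(C(5,2) − 1) > 2^(5^2/2) ≥ n^5). Hence R(5, 5) > 2^(5/2) = 5.6569.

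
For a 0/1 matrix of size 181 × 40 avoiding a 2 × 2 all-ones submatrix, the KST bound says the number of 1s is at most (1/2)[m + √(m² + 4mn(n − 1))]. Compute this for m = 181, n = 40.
z(181, 40; 2, 2) ≤ (1/2)[181 + √(181² + 4·181·40·39)] = (1/2)[181 + √1162201] = 629.5271

Kővári–Sós–Turán: let r_1, ..., r_181 be the row sums and z = Σ r_i the total number of 1s. Each pair of columns can share at most one row with both entries 1 (else a 2×2 all-ones block appears), so Σ_i C(r_i, 2) ≤ C(40, 2) = 780. By convexity Σ_i C(r_i, 2) ≥ 181·C(z/181, 2) = z(z − 181)/(2·181), giving z² − 181z − 181·40·39 ≤ 0 and hence z ≤ (1/2)[181 + √(32761 + 4·282360)] = (1/2)[181 + √1162201] ≈ (1/2)(181 + 1078.0543) = 629.5271.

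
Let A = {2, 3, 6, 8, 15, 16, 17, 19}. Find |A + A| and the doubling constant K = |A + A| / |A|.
K = |A + A| / |A| = 28/8 = 7/2

Enumerate A + A = {a + b : a, b ∈ A}. With |A| = 8, there are |A|^2 = 64 ordered sum pairs; collecting distinct values, A + A = {4, 5, 6, 8, 9, 10, 11, 12, 14, 16, 17, 18, 19, 20, 21, 22, 23, 24, 25, 27, 30, 31, 32, 33, 34, 35, 36, 38}, so |A + A| = 28. Thus K = 28/8 = 7/2. For comparison, the minimum possible |A + A| over all 8-element sets is 2·8 − 1 = 15 (so min K = 15/8), attained only by arithmetic progressions.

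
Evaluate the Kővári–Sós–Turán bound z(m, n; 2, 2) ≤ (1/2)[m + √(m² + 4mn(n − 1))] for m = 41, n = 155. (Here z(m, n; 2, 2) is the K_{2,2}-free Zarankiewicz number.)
z(41, 155; 2, 2) ≤ (1/2)[41 + √(41² + 4·41·155·154)] = (1/2)[41 + √3916361] = 1009.9899

Kővári–Sós–Turán: let r_1, ..., r_41 be the row sums and z = Σ r_i the total number of 1s. Each pair of columns can share at most one row with both entries 1 (else a 2×2 all-ones block appears), so Σ_i C(r_i, 2) ≤ C(155, 2) = 11935. By convexity Σ_i C(r_i, 2) ≥ 41·C(z/41, 2) = z(z − 41)/(2·41), giving z² − 41z − 41·155·154 ≤ 0 and hence z ≤ (1/2)[41 + √(1681 + 4·978670)] = (1/2)[41 + √3916361] ≈ (1/2)(41 + 1978.9798) = 1009.9899.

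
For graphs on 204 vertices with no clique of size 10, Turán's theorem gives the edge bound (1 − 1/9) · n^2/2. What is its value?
Turán density bound = (8/9) · 204^2/2 = 18496

Turán's theorem: ex(n, K_{r+1}) is achieved by the complete r-partite Turán graph T(n, r) with parts as balanced as possible, and is at most (1 − 1/r) · n^2/2. For r = 9, n = 204: the density bound is (8/9) · 41616/2 = 18496. The integer-valued extremum is e(T(204, 9)) = 18495, which is strictly less than the density bound 18496 since 9 ∤ 204 (the parts of T(204, 9) cannot all be equal).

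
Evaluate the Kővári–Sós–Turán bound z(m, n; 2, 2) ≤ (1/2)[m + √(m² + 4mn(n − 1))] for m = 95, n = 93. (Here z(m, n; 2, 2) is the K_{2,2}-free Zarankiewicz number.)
z(95, 93; 2, 2) ≤ (1/2)[95 + √(95² + 4·95·93·92)] = (1/2)[95 + √3260305] = 950.3157

Kővári–Sós–Turán: let r_1, ..., r_95 be the row sums and z = Σ r_i the total number of 1s. Each pair of columns can share at most one row with both entries 1 (else a 2×2 all-ones block appears), so Σ_i C(r_i, 2) ≤ C(93, 2) = 4278. By convexity Σ_i C(r_i, 2) ≥ 95·C(z/95, 2) = z(z − 95)/(2·95), giving z² − 95z − 95·93·92 ≤ 0 and hence z ≤ (1/2)[95 + √(9025 + 4·812820)] = (1/2)[95 + √3260305] ≈ (1/2)(95 + 1805.6315) = 950.3157.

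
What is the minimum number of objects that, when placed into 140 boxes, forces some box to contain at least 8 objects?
n = (8 − 1)·140 + 1 = 981

By the generalised pigeonhole principle, to guarantee some box contains ≥ r objects we need more than (r − 1) · k objects total. Threshold: n = (r − 1) · k + 1. With r = 8 and k = 140: n = 7 · 140 + 1 = 980 + 1 = 981. For n = 980 = 7 · 140, we can put exactly 7 objects in every box, avoiding 8 in any single one — so 981 is tight.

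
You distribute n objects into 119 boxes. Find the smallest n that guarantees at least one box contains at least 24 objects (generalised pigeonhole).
n = (24 − 1)·119 + 1 = 2738

By the generalised pigeonhole principle, to guarantee some box contains ≥ r objects we need more than (r − 1) · k objects total. Threshold: n = (r − 1) · k + 1. With r = 24 and k = 119: n = 23 · 119 + 1 = 2737 + 1 = 2738. For n = 2737 = 23 · 119, we can put exactly 23 objects in every box, avoiding 24 in any single one — so 2738 is tight.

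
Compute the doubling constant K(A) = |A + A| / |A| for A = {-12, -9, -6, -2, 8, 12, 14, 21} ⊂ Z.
K = |A + A| / |A| = 31/8

Enumerate A + A = {a + b : a, b ∈ A}. With |A| = 8, there are |A|^2 = 64 ordered sum pairs; collecting distinct values, A + A = {-24, -21, -18, -15, -14, -12, -11, -8, -4, -1, 0, 2, 3, 5, 6, 8, 9, 10, 12, 15, 16, 19, 20, 22, 24, 26, 28, 29, 33, 35, 42}, so |A + A| = 31. Thus K = 31/8. For comparison, the minimum possible |A + A| over all 8-element sets is 2·8 − 1 = 15 (so min K = 15/8), attained only by arithmetic progressions.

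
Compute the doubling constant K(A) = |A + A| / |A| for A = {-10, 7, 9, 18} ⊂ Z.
K = |A + A| / |A| = 10/4 = 5/2

Enumerate A + A = {a + b : a, b ∈ A}. With |A| = 4, there are |A|^2 = 16 ordered sum pairs; collecting distinct values, A + A = {-20, -3, -1, 8, 14, 16, 18, 25, 27, 36}, so |A + A| = 10. Thus K = 10/4 = 5/2. For comparison, the minimum possible |A + A| over all 4-element sets is 2·4 − 1 = 7 (so min K = 7/4), attained only by arithmetic progressions.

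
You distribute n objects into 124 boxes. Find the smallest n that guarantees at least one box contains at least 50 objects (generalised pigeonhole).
n = (50 − 1)·124 + 1 = 6077

By the generalised pigeonhole principle, to guarantee some box contains ≥ r objects we need more than (r − 1) · k objects total. Threshold: n = (r − 1) · k + 1. With r = 50 and k = 124: n = 49 · 124 + 1 = 6076 + 1 = 6077. For n = 6076 = 49 · 124, we can put exactly 49 objects in every box, avoiding 50 in any single one — so 6077 is tight.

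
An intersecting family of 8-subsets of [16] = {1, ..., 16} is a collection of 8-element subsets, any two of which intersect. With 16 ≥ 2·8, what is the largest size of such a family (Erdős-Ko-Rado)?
max |F| = C(15, 7) = 6435

Erdős-Ko-Rado (1961): when n ≥ 2k, max |F| = C(n−1, k−1). The bound is attained by the star {A : i ∈ A} for any fixed i ∈ [n]. Here C(16−1, 8−1) = C(15, 7) = 6435.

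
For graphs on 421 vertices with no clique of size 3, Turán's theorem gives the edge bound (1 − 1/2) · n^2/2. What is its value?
Turán density bound = (1/2) · 421^2/2 = 177241/4 ≈ 44310.25

Turán's theorem: ex(n, K_{r+1}) is achieved by the complete r-partite Turán graph T(n, r) with parts as balanced as possible, and is at most (1 − 1/r) · n^2/2. For r = 2, n = 421: the density bound is (1/2) · 177241/2 = 177241/4 ≈ 44310.25. The integer-valued extremum is e(T(421, 2)) = 44310, which is strictly less than the density bound 177241/4 since 2 ∤ 421 (the parts of T(421, 2) cannot all be equal).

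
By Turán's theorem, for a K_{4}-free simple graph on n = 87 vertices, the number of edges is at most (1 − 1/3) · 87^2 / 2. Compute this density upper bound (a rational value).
Turán density bound = (2/3) · 87^2/2 = 2523

Turán's theorem: ex(n, K_{r+1}) is achieved by the complete r-partite Turán graph T(n, r) with parts as balanced as possible, and is at most (1 − 1/r) · n^2/2. For r = 3, n = 87: the density bound is (2/3) · 7569/2 = 2523. Since 3 ∣ 87, the Turán graph T(87, 3) has parts of equal size 29, and its edge count e(T(87, 3)) = 2523 attains the density bound exactly.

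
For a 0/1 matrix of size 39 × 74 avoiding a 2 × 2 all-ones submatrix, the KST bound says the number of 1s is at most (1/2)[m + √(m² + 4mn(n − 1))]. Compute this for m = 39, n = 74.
z(39, 74; 2, 2) ≤ (1/2)[39 + √(39² + 4·39·74·73)] = (1/2)[39 + √844233] = 478.9108

Kővári–Sós–Turán: let r_1, ..., r_39 be the row sums and z = Σ r_i the total number of 1s. Each pair of columns can share at most one row with both entries 1 (else a 2×2 all-ones block appears), so Σ_i C(r_i, 2) ≤ C(74, 2) = 2701. By convexity Σ_i C(r_i, 2) ≥ 39·C(z/39, 2) = z(z − 39)/(2·39), giving z² − 39z − 39·74·73 ≤ 0 and hence z ≤ (1/2)[39 + √(1521 + 4·210678)] = (1/2)[39 + √844233] ≈ (1/2)(39 + 918.8215) = 478.9108.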